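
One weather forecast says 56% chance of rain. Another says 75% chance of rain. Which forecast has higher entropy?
56% forecast

Treat each forecast as a Bernoulli distribution. Binary entropy is maximized at p=0.5 and falls off symmetrically toward 0 or 1. The 56% forecast is closer to 50%, so it is more uncertain. H(56%) ≈ 0.990 bits, H(75%) ≈ 0.811 bits.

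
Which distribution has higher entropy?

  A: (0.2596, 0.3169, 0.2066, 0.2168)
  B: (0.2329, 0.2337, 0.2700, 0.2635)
B

Both distributions are close to uniform, making this a harder comparison.

H(A) = 1.9787 bits
H(B) = 1.9967 bits

The distribution closer to uniform has higher entropy.
Answer: B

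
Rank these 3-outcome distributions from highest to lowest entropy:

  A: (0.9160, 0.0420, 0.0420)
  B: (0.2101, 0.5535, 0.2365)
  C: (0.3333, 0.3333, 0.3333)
C > B > A

Key insight: Entropy is maximized by uniform distributions and minimized by concentrated distributions.

- Uniform distributions have maximum entropy log₂(3) = 1.5850 bits
- The more "peaked" or concentrated a distribution, the lower its entropy

Entropies:
  H(A) = 0.5001 bits
  H(B) = 1.4372 bits
  H(C) = 1.5850 bits

Ranking: C > B > A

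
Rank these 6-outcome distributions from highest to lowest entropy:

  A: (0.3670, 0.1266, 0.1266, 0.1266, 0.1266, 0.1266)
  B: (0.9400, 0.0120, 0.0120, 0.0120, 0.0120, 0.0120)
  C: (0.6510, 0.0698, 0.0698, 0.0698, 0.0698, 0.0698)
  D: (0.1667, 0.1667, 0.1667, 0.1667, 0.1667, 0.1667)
D > A > C > B

Key insight: Entropy is maximized by uniform distributions and minimized by concentrated distributions.

Entropies:
  H(A) = 2.4181 bits
  H(B) = 0.4668 bits
  H(C) = 1.7435 bits
  H(D) = 2.5850 bits

Ranking: D > A > C > B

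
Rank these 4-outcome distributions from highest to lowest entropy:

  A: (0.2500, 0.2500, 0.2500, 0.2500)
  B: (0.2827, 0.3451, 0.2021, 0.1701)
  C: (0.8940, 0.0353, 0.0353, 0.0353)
A > B > C

Key insight: Entropy is maximized by uniform distributions and minimized by concentrated distributions.

- Uniform distributions have maximum entropy log₂(4) = 2.0000 bits
- The more "peaked" or concentrated a distribution, the lower its entropy

Entropies:
  H(A) = 2.0000 bits
  H(B) = 1.9459 bits
  H(C) = 0.6557 bits

Ranking: A > B > C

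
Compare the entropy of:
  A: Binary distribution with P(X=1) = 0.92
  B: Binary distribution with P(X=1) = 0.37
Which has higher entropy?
B

For binary distributions, entropy is maximized at p=0.5 and decreases as p moves toward 0 or 1.

H(A) = H(0.92) = 0.4022 bits
H(B) = H(0.37) = 0.9507 bits

Distribution B (p=0.37) is closer to uniform (p=0.5), so it has higher entropy.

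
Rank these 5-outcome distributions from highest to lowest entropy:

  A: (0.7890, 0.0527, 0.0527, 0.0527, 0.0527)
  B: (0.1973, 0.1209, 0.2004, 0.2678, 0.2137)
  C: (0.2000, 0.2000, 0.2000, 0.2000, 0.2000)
C > B > A

Key insight: Entropy is maximized by uniform distributions and minimized by concentrated distributions.

- Uniform distributions have maximum entropy log₂(5) = 2.3219 bits
- The more "peaked" or concentrated a distribution, the lower its entropy

Entropies:
  H(A) = 1.1654 bits
  H(B) = 2.2799 bits
  H(C) = 2.3219 bits

Ranking: C > B > A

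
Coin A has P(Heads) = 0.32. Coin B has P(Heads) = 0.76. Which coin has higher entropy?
A

For binary distributions, entropy is maximized at p=0.5 and decreases as p moves toward 0 or 1.

H(A) = H(0.32) = 0.9044 bits
H(B) = H(0.76) = 0.7950 bits

Distribution A (p=0.32) is closer to uniform (p=0.5), so it has higher entropy.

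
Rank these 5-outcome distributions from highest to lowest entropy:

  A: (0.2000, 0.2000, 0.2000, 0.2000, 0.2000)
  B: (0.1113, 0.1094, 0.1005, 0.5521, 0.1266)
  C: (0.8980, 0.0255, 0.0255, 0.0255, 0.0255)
A > B > C

Key insight: Entropy is maximized by uniform distributions and minimized by concentrated distributions.

- Uniform distributions have maximum entropy log₂(5) = 2.3219 bits
- The more "peaked" or concentrated a distribution, the lower its entropy

Entropies:
  H(A) = 2.3219 bits
  H(B) = 1.8856 bits
  H(C) = 0.6793 bits

Ranking: A > B > C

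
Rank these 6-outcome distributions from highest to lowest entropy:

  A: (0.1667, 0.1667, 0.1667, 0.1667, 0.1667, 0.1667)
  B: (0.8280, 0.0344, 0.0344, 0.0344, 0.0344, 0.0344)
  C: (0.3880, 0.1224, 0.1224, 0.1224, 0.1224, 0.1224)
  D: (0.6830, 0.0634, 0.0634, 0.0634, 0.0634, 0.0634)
A > C > D > B

Key insight: Entropy is maximized by uniform distributions and minimized by concentrated distributions.

Entropies:
  H(A) = 2.5850 bits
  H(B) = 1.0616 bits
  H(C) = 2.3845 bits
  H(D) = 1.6371 bits

Ranking: A > C > D > B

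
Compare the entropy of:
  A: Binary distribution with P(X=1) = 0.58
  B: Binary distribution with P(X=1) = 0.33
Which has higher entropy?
A

For binary distributions, entropy is maximized at p=0.5 and decreases as p moves toward 0 or 1.

H(A) = H(0.58) = 0.9815 bits
H(B) = H(0.33) = 0.9149 bits

Distribution A (p=0.58) is closer to uniform (p=0.5), so it has higher entropy.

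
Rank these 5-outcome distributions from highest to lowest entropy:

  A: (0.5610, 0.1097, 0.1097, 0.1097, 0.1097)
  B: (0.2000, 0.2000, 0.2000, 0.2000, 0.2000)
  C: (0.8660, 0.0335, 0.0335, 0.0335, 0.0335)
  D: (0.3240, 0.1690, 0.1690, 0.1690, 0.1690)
B > D > A > C

Key insight: Entropy is maximized by uniform distributions and minimized by concentrated distributions.

Entropies:
  H(A) = 1.8672 bits
  H(B) = 2.3219 bits
  H(C) = 0.8363 bits
  H(D) = 2.2607 bits

Ranking: B > D > A > C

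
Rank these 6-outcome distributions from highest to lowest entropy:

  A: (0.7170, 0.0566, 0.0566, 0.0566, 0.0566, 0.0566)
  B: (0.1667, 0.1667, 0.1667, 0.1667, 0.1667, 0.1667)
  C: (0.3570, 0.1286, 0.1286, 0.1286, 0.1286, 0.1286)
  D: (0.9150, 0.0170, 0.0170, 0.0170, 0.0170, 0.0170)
B > C > A > D

Key insight: Entropy is maximized by uniform distributions and minimized by concentrated distributions.

Entropies:
  H(A) = 1.5166 bits
  H(B) = 2.5850 bits
  H(C) = 2.4332 bits
  H(D) = 0.6169 bits

Ranking: B > C > A > D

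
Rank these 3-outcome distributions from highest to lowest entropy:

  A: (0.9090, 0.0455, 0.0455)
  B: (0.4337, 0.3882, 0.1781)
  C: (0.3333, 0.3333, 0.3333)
C > B > A

Key insight: Entropy is maximized by uniform distributions and minimized by concentrated distributions.

- Uniform distributions have maximum entropy log₂(3) = 1.5850 bits
- The more "peaked" or concentrated a distribution, the lower its entropy

Entropies:
  H(A) = 0.5308 bits
  H(B) = 1.4960 bits
  H(C) = 1.5850 bits

Ranking: C > B > A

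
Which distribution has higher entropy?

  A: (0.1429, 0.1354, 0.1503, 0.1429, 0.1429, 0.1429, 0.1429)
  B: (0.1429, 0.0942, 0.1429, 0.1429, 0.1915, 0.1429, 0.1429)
A

Both distributions are close to uniform, making this a harder comparison.

H(A) = 2.8068 bits
H(B) = 2.7830 bits

The distribution closer to uniform has higher entropy.
Answer: A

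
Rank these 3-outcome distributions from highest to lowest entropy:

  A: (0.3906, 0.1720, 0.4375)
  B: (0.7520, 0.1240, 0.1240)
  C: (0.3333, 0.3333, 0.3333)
C > A > B

Key insight: Entropy is maximized by uniform distributions and minimized by concentrated distributions.

- Uniform distributions have maximum entropy log₂(3) = 1.5850 bits
- The more "peaked" or concentrated a distribution, the lower its entropy

Entropies:
  H(A) = 1.4883 bits
  H(B) = 1.0561 bits
  H(C) = 1.5850 bits

Ranking: C > A > B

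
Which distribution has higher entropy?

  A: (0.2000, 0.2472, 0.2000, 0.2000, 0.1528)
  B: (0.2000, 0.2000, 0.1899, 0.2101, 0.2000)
B

Both distributions are close to uniform, making this a harder comparison.

H(A) = 2.3057 bits
H(B) = 2.3212 bits

The distribution closer to uniform has higher entropy.
Answer: B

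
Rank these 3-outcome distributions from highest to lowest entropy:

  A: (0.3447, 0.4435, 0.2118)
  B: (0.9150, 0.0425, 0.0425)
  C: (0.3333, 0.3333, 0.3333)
C > A > B

Key insight: Entropy is maximized by uniform distributions and minimized by concentrated distributions.

- Uniform distributions have maximum entropy log₂(3) = 1.5850 bits
- The more "peaked" or concentrated a distribution, the lower its entropy

Entropies:
  H(A) = 1.5241 bits
  H(B) = 0.5046 bits
  H(C) = 1.5850 bits

Ranking: C > A > B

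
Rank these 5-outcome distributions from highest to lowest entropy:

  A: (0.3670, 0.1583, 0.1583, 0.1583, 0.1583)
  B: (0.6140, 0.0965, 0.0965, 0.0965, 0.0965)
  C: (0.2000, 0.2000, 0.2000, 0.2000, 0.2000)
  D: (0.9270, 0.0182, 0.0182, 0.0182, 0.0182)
C > A > B > D

Key insight: Entropy is maximized by uniform distributions and minimized by concentrated distributions.

Entropies:
  H(A) = 2.2143 bits
  H(B) = 1.7342 bits
  H(C) = 2.3219 bits
  H(D) = 0.5230 bits

Ranking: C > A > B > D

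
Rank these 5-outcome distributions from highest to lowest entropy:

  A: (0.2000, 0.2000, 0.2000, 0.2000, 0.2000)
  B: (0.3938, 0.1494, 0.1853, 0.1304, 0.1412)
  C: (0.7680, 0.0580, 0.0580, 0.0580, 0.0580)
A > B > C

Key insight: Entropy is maximized by uniform distributions and minimized by concentrated distributions.

- Uniform distributions have maximum entropy log₂(5) = 2.3219 bits
- The more "peaked" or concentrated a distribution, the lower its entropy

Entropies:
  H(A) = 2.3219 bits
  H(B) = 2.1718 bits
  H(C) = 1.2455 bits

Ranking: A > B > C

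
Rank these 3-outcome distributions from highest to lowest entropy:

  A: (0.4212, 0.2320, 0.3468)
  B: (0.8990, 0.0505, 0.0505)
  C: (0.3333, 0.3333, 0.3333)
C > A > B

Key insight: Entropy is maximized by uniform distributions and minimized by concentrated distributions.

- Uniform distributions have maximum entropy log₂(3) = 1.5850 bits
- The more "peaked" or concentrated a distribution, the lower its entropy

Entropies:
  H(A) = 1.5443 bits
  H(B) = 0.5732 bits
  H(C) = 1.5850 bits

Ranking: C > A > B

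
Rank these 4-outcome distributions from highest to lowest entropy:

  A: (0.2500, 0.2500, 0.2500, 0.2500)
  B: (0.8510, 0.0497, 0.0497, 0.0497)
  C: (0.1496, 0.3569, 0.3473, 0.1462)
A > C > B

Key insight: Entropy is maximized by uniform distributions and minimized by concentrated distributions.

- Uniform distributions have maximum entropy log₂(4) = 2.0000 bits
- The more "peaked" or concentrated a distribution, the lower its entropy

Entropies:
  H(A) = 2.0000 bits
  H(B) = 0.8435 bits
  H(C) = 1.8760 bits

Ranking: A > C > B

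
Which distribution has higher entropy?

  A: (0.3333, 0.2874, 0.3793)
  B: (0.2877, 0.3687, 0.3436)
B

Both distributions are close to uniform, making this a harder comparison.

H(A) = 1.5758 bits
H(B) = 1.5774 bits

The distribution closer to uniform has higher entropy.
Answer: B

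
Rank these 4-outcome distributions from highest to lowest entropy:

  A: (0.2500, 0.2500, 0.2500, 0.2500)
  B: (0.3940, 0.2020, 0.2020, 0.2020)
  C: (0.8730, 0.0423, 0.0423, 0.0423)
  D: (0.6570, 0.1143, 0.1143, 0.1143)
A > B > D > C

Key insight: Entropy is maximized by uniform distributions and minimized by concentrated distributions.

Entropies:
  H(A) = 2.0000 bits
  H(B) = 1.9278 bits
  H(C) = 0.7504 bits
  H(D) = 1.4713 bits

Ranking: A > B > D > C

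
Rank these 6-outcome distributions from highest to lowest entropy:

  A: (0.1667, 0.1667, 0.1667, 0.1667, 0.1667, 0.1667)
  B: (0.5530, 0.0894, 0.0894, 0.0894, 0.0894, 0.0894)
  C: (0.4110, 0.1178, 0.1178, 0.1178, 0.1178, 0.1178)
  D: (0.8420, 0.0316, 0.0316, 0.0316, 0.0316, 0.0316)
A > C > B > D

Key insight: Entropy is maximized by uniform distributions and minimized by concentrated distributions.

Entropies:
  H(A) = 2.5850 bits
  H(B) = 2.0298 bits
  H(C) = 2.3446 bits
  H(D) = 0.9964 bits

Ranking: A > C > B > D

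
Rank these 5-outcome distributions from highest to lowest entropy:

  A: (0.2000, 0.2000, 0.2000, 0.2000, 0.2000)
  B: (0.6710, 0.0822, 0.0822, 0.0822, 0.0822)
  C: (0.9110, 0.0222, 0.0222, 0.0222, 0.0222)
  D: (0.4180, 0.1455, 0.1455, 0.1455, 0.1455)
A > D > B > C

Key insight: Entropy is maximized by uniform distributions and minimized by concentrated distributions.

Entropies:
  H(A) = 2.3219 bits
  H(B) = 1.5719 bits
  H(C) = 0.6111 bits
  H(D) = 2.1445 bits

Ranking: A > D > B > C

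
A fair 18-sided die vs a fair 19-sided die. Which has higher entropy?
19-sided die

Both are uniform distributions; for uniform over n outcomes, H = log₂(n). H(18-sided) = log₂(18) = 4.170 bits and H(19-sided) = log₂(19) = 4.248 bits. More outcomes in a uniform distribution means higher entropy.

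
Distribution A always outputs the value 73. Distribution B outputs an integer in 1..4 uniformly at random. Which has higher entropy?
B

A is deterministic, so H(A) = 0. B is uniform over 4 outcomes, so H(B) = log₂(4) = 2.000 bits. Any distribution with genuine randomness has higher entropy than a deterministic one.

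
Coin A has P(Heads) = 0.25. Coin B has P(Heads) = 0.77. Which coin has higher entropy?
A

For binary distributions, entropy is maximized at p=0.5 and decreases as p moves toward 0 or 1.

H(A) = H(0.25) = 0.8113 bits
H(B) = H(0.77) = 0.7780 bits

Distribution A (p=0.25) is closer to uniform (p=0.5), so it has higher entropy.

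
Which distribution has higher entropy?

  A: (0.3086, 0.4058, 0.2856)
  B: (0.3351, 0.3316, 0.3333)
B

Both distributions are close to uniform, making this a harder comparison.

H(A) = 1.5678 bits
H(B) = 1.5849 bits

The distribution closer to uniform has higher entropy.
Answer: B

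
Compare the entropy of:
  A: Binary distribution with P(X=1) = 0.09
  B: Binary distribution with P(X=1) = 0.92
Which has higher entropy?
A

For binary distributions, entropy is maximized at p=0.5 and decreases as p moves toward 0 or 1.

H(A) = H(0.09) = 0.4365 bits
H(B) = H(0.92) = 0.4022 bits

Distribution A (p=0.09) is closer to uniform (p=0.5), so it has higher entropy.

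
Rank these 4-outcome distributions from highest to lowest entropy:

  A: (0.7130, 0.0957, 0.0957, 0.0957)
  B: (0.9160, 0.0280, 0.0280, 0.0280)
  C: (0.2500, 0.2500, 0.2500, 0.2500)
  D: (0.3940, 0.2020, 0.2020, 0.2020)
C > D > A > B

Key insight: Entropy is maximized by uniform distributions and minimized by concentrated distributions.

Entropies:
  H(A) = 1.3197 bits
  H(B) = 0.5493 bits
  H(C) = 2.0000 bits
  H(D) = 1.9278 bits

Ranking: C > D > A > B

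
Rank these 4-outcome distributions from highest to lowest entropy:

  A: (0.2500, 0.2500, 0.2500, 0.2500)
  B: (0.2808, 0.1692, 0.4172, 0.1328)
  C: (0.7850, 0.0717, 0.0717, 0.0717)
A > B > C

Key insight: Entropy is maximized by uniform distributions and minimized by concentrated distributions.

- Uniform distributions have maximum entropy log₂(4) = 2.0000 bits
- The more "peaked" or concentrated a distribution, the lower its entropy

Entropies:
  H(A) = 2.0000 bits
  H(B) = 1.8612 bits
  H(C) = 1.0917 bits

Ranking: A > B > C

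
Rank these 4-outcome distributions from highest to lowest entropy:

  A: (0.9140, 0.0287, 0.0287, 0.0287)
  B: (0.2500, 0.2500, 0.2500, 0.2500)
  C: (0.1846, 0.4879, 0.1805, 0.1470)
B > C > A

Key insight: Entropy is maximized by uniform distributions and minimized by concentrated distributions.

- Uniform distributions have maximum entropy log₂(4) = 2.0000 bits
- The more "peaked" or concentrated a distribution, the lower its entropy

Entropies:
  H(A) = 0.5593 bits
  H(B) = 2.0000 bits
  H(C) = 1.8075 bits

Ranking: B > C > A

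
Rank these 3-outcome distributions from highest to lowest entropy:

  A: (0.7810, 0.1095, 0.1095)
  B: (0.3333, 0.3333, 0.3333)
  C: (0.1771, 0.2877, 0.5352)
B > C > A

Key insight: Entropy is maximized by uniform distributions and minimized by concentrated distributions.

- Uniform distributions have maximum entropy log₂(3) = 1.5850 bits
- The more "peaked" or concentrated a distribution, the lower its entropy

Entropies:
  H(A) = 0.9773 bits
  H(B) = 1.5850 bits
  H(C) = 1.4420 bits

Ranking: B > C > A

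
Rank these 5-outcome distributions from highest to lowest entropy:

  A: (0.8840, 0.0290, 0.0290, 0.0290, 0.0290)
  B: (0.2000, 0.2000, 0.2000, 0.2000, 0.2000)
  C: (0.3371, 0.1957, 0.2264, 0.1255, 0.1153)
B > C > A

Key insight: Entropy is maximized by uniform distributions and minimized by concentrated distributions.

- Uniform distributions have maximum entropy log₂(5) = 2.3219 bits
- The more "peaked" or concentrated a distribution, the lower its entropy

Entropies:
  H(A) = 0.7498 bits
  H(B) = 2.3219 bits
  H(C) = 2.2097 bits

Ranking: B > C > A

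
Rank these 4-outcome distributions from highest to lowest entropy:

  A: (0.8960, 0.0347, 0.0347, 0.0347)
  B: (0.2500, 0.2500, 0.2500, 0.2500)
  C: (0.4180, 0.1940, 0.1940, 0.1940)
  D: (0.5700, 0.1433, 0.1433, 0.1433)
B > C > D > A

Key insight: Entropy is maximized by uniform distributions and minimized by concentrated distributions.

Entropies:
  H(A) = 0.6464 bits
  H(B) = 2.0000 bits
  H(C) = 1.9030 bits
  H(D) = 1.6673 bits

Ranking: B > C > D > A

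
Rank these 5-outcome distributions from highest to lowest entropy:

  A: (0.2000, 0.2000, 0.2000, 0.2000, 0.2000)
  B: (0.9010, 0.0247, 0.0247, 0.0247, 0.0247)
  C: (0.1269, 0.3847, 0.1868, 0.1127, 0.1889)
A > C > B

Key insight: Entropy is maximized by uniform distributions and minimized by concentrated distributions.

- Uniform distributions have maximum entropy log₂(5) = 2.3219 bits
- The more "peaked" or concentrated a distribution, the lower its entropy

Entropies:
  H(A) = 2.3219 bits
  H(B) = 0.6638 bits
  H(C) = 2.1694 bits

Ranking: A > C > B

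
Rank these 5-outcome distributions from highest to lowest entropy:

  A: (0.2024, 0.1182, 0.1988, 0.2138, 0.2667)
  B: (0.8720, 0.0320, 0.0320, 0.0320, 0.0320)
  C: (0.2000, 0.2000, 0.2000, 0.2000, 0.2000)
C > A > B

Key insight: Entropy is maximized by uniform distributions and minimized by concentrated distributions.

- Uniform distributions have maximum entropy log₂(5) = 2.3219 bits
- The more "peaked" or concentrated a distribution, the lower its entropy

Entropies:
  H(A) = 2.2784 bits
  H(B) = 0.8079 bits
  H(C) = 2.3219 bits

Ranking: C > A > B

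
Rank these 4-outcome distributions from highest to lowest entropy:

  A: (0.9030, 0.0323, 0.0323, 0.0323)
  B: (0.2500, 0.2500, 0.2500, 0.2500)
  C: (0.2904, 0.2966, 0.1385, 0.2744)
B > C > A

Key insight: Entropy is maximized by uniform distributions and minimized by concentrated distributions.

- Uniform distributions have maximum entropy log₂(4) = 2.0000 bits
- The more "peaked" or concentrated a distribution, the lower its entropy

Entropies:
  H(A) = 0.6132 bits
  H(B) = 2.0000 bits
  H(C) = 1.9451 bits

Ranking: B > C > A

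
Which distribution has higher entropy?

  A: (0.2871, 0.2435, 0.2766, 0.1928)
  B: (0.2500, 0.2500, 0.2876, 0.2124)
B

Both distributions are close to uniform, making this a harder comparison.

H(A) = 1.9839 bits
H(B) = 1.9918 bits

The distribution closer to uniform has higher entropy.
Answer: B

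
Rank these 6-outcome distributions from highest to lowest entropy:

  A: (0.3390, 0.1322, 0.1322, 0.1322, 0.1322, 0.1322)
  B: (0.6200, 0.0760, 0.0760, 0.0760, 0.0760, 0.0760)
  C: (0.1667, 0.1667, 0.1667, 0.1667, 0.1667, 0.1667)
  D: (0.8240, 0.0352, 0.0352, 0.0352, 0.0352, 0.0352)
C > A > B > D

Key insight: Entropy is maximized by uniform distributions and minimized by concentrated distributions.

Entropies:
  H(A) = 2.4587 bits
  H(B) = 1.8404 bits
  H(C) = 2.5850 bits
  H(D) = 1.0799 bits

Ranking: C > A > B > D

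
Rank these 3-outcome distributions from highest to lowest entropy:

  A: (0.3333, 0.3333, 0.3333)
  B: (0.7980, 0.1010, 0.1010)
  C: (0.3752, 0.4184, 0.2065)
A > C > B

Key insight: Entropy is maximized by uniform distributions and minimized by concentrated distributions.

- Uniform distributions have maximum entropy log₂(3) = 1.5850 bits
- The more "peaked" or concentrated a distribution, the lower its entropy

Entropies:
  H(A) = 1.5850 bits
  H(B) = 0.9279 bits
  H(C) = 1.5265 bits

Ranking: A > C > B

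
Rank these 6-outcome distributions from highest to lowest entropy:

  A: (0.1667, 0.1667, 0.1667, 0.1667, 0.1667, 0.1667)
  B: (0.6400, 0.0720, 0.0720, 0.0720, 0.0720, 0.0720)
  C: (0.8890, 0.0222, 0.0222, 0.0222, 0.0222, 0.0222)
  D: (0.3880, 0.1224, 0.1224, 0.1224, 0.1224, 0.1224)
A > D > B > C

Key insight: Entropy is maximized by uniform distributions and minimized by concentrated distributions.

Entropies:
  H(A) = 2.5850 bits
  H(B) = 1.7786 bits
  H(C) = 0.7607 bits
  H(D) = 2.3845 bits

Ranking: A > D > B > C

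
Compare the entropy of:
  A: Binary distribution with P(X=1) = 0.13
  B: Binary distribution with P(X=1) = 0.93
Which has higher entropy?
A

For binary distributions, entropy is maximized at p=0.5 and decreases as p moves toward 0 or 1.

H(A) = H(0.13) = 0.5574 bits
H(B) = H(0.93) = 0.3659 bits

Distribution A (p=0.13) is closer to uniform (p=0.5), so it has higher entropy.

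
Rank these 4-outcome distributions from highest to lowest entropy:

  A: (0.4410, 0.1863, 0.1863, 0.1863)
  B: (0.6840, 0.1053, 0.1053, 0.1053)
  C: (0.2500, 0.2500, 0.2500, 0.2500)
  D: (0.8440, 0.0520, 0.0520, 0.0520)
C > A > B > D

Key insight: Entropy is maximized by uniform distributions and minimized by concentrated distributions.

Entropies:
  H(A) = 1.8759 bits
  H(B) = 1.4008 bits
  H(C) = 2.0000 bits
  H(D) = 0.8719 bits

Ranking: C > A > B > D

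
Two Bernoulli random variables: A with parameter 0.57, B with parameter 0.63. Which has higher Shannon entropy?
A

For binary distributions, entropy is maximized at p=0.5 and decreases as p moves toward 0 or 1.

H(A) = H(0.57) = 0.9858 bits
H(B) = H(0.63) = 0.9507 bits

Distribution A (p=0.57) is closer to uniform (p=0.5), so it has higher entropy.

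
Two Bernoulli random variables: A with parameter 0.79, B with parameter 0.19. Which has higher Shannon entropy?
A

For binary distributions, entropy is maximized at p=0.5 and decreases as p moves toward 0 or 1.

H(A) = H(0.79) = 0.7415 bits
H(B) = H(0.19) = 0.7015 bits

Distribution A (p=0.79) is closer to uniform (p=0.5), so it has higher entropy.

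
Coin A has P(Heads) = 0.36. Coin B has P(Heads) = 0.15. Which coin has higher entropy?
A

For binary distributions, entropy is maximized at p=0.5 and decreases as p moves toward 0 or 1.

H(A) = H(0.36) = 0.9427 bits
H(B) = H(0.15) = 0.6098 bits

Distribution A (p=0.36) is closer to uniform (p=0.5), so it has higher entropy.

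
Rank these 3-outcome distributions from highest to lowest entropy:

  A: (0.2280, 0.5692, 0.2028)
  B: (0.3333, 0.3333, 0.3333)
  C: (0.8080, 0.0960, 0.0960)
B > A > C

Key insight: Entropy is maximized by uniform distributions and minimized by concentrated distributions.

- Uniform distributions have maximum entropy log₂(3) = 1.5850 bits
- The more "peaked" or concentrated a distribution, the lower its entropy

Entropies:
  H(A) = 1.4159 bits
  H(B) = 1.5850 bits
  H(C) = 0.8976 bits

Ranking: B > A > C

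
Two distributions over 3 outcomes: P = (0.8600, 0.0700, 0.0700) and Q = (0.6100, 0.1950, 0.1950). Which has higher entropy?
Q

P is highly concentrated on one outcome (86%), making it nearly deterministic. Q spreads its mass more evenly (max 61%). The more spread-out distribution has higher entropy: H(P) ≈ 0.724 bits, H(Q) ≈ 1.355 bits.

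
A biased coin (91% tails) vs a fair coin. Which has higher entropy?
Fair coin

The fair coin is uniform (p=0.5), maximizing binary entropy at 1 bit. The biased coin has H(0.91) ≈ 0.436 bits — its outcome is more predictable, so its entropy is lower.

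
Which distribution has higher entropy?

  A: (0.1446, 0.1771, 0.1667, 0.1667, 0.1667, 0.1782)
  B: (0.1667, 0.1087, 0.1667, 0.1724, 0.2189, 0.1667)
A

Both distributions are close to uniform, making this a harder comparison.

H(A) = 2.5817 bits
H(B) = 2.5575 bits

The distribution closer to uniform has higher entropy.
Answer: A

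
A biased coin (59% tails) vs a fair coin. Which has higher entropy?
Fair coin

The fair coin is uniform (p=0.5), maximizing binary entropy at 1 bit. The biased coin has H(0.59) ≈ 0.977 bits — its outcome is more predictable, so its entropy is lower.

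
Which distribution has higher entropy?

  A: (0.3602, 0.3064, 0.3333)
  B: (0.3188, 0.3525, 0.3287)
B

Both distributions are close to uniform, making this a harder comparison.

H(A) = 1.5818 bits
H(B) = 1.5837 bits

The distribution closer to uniform has higher entropy.
Answer: B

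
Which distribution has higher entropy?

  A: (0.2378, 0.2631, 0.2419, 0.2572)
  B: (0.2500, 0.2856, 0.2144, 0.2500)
A

Both distributions are close to uniform, making this a harder comparison.

H(A) = 1.9987 bits
H(B) = 1.9927 bits

The distribution closer to uniform has higher entropy.
Answer: A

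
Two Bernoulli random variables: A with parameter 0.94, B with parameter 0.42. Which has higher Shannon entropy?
B

For binary distributions, entropy is maximized at p=0.5 and decreases as p moves toward 0 or 1.

H(A) = H(0.94) = 0.3274 bits
H(B) = H(0.42) = 0.9815 bits

Distribution B (p=0.42) is closer to uniform (p=0.5), so it has higher entropy.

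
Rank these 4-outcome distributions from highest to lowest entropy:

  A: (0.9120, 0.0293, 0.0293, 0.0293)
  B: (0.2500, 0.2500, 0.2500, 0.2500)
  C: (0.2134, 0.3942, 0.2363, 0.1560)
B > C > A

Key insight: Entropy is maximized by uniform distributions and minimized by concentrated distributions.

- Uniform distributions have maximum entropy log₂(4) = 2.0000 bits
- The more "peaked" or concentrated a distribution, the lower its entropy

Entropies:
  H(A) = 0.5692 bits
  H(B) = 2.0000 bits
  H(C) = 1.9149 bits

Ranking: B > C > A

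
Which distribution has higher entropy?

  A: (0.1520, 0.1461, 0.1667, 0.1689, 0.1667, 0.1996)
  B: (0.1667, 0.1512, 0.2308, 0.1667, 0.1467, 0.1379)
A

Both distributions are close to uniform, making this a harder comparison.

H(A) = 2.5777 bits
H(B) = 2.5624 bits

The distribution closer to uniform has higher entropy.
Answer: A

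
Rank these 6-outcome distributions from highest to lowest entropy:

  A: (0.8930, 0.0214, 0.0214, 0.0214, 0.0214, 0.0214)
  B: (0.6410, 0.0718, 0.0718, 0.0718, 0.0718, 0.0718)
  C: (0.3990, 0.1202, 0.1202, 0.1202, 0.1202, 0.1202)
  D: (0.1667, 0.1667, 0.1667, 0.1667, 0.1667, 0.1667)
D > C > B > A

Key insight: Entropy is maximized by uniform distributions and minimized by concentrated distributions.

Entropies:
  H(A) = 0.7392 bits
  H(B) = 1.7754 bits
  H(C) = 2.3658 bits
  H(D) = 2.5850 bits

Ranking: D > C > B > A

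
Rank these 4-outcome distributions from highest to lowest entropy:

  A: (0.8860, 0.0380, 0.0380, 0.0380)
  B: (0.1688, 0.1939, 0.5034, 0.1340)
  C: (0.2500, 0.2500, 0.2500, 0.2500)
C > B > A

Key insight: Entropy is maximized by uniform distributions and minimized by concentrated distributions.

- Uniform distributions have maximum entropy log₂(4) = 2.0000 bits
- The more "peaked" or concentrated a distribution, the lower its entropy

Entropies:
  H(A) = 0.6926 bits
  H(B) = 1.7791 bits
  H(C) = 2.0000 bits

Ranking: C > B > A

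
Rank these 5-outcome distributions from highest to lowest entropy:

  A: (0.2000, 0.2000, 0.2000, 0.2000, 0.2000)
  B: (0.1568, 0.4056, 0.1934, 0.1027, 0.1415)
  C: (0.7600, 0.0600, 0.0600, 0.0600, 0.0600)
A > B > C

Key insight: Entropy is maximized by uniform distributions and minimized by concentrated distributions.

- Uniform distributions have maximum entropy log₂(5) = 2.3219 bits
- The more "peaked" or concentrated a distribution, the lower its entropy

Entropies:
  H(A) = 2.3219 bits
  H(B) = 2.1420 bits
  H(C) = 1.2750 bits

Ranking: A > B > C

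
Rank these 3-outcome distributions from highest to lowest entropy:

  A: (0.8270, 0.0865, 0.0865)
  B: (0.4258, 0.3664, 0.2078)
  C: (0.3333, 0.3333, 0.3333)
C > B > A

Key insight: Entropy is maximized by uniform distributions and minimized by concentrated distributions.

- Uniform distributions have maximum entropy log₂(3) = 1.5850 bits
- The more "peaked" or concentrated a distribution, the lower its entropy

Entropies:
  H(A) = 0.8375 bits
  H(B) = 1.5262 bits
  H(C) = 1.5850 bits

Ranking: C > B > A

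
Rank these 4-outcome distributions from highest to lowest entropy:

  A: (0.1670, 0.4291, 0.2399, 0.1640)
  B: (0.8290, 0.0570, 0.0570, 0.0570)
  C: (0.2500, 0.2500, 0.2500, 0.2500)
C > A > B

Key insight: Entropy is maximized by uniform distributions and minimized by concentrated distributions.

- Uniform distributions have maximum entropy log₂(4) = 2.0000 bits
- The more "peaked" or concentrated a distribution, the lower its entropy

Entropies:
  H(A) = 1.8768 bits
  H(B) = 0.9310 bits
  H(C) = 2.0000 bits

Ranking: C > A > B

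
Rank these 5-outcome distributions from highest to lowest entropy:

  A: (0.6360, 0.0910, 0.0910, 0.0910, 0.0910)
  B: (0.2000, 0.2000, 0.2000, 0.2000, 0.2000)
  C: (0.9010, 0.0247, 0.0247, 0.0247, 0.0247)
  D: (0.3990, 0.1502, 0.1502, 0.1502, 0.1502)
B > D > A > C

Key insight: Entropy is maximized by uniform distributions and minimized by concentrated distributions.

Entropies:
  H(A) = 1.6740 bits
  H(B) = 2.3219 bits
  H(C) = 0.6638 bits
  H(D) = 2.1724 bits

Ranking: B > D > A > C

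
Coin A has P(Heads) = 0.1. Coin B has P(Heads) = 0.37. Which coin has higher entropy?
B

For binary distributions, entropy is maximized at p=0.5 and decreases as p moves toward 0 or 1.

H(A) = H(0.1) = 0.4690 bits
H(B) = H(0.37) = 0.9507 bits

Distribution B (p=0.37) is closer to uniform (p=0.5), so it has higher entropy.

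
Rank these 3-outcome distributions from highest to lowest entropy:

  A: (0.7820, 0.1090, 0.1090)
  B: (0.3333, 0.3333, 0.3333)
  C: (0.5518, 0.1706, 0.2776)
B > C > A

Key insight: Entropy is maximized by uniform distributions and minimized by concentrated distributions.

- Uniform distributions have maximum entropy log₂(3) = 1.5850 bits
- The more "peaked" or concentrated a distribution, the lower its entropy

Entropies:
  H(A) = 0.9745 bits
  H(B) = 1.5850 bits
  H(C) = 1.4219 bits

Ranking: B > C > A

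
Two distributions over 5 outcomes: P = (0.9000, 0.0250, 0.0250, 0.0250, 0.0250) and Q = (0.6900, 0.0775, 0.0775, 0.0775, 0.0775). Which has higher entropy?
Q

P is highly concentrated on one outcome (90%), making it nearly deterministic. Q spreads its mass more evenly (max 69%). The more spread-out distribution has higher entropy: H(P) ≈ 0.669 bits, H(Q) ≈ 1.513 bits.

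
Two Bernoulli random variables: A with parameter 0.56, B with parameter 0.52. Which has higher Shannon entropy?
B

For binary distributions, entropy is maximized at p=0.5 and decreases as p moves toward 0 or 1.

H(A) = H(0.56) = 0.9896 bits
H(B) = H(0.52) = 0.9988 bits

Distribution B (p=0.52) is closer to uniform (p=0.5), so it has higher entropy.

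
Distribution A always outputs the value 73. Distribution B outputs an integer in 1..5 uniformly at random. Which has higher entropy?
B

A is deterministic, so H(A) = 0. B is uniform over 5 outcomes, so H(B) = log₂(5) = 2.322 bits. Any distribution with genuine randomness has higher entropy than a deterministic one.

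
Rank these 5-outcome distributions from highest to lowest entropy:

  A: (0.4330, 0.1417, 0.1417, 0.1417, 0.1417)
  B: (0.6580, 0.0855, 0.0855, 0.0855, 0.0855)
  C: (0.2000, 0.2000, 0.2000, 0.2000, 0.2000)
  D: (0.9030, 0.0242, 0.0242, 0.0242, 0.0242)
C > A > B > D

Key insight: Entropy is maximized by uniform distributions and minimized by concentrated distributions.

Entropies:
  H(A) = 2.1210 bits
  H(B) = 1.6107 bits
  H(C) = 2.3219 bits
  H(D) = 0.6534 bits

Ranking: C > A > B > D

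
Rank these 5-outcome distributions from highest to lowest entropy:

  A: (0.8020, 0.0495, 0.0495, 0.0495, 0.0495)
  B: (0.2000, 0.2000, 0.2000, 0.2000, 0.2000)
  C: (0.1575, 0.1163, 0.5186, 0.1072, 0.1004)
B > C > A

Key insight: Entropy is maximized by uniform distributions and minimized by concentrated distributions.

- Uniform distributions have maximum entropy log₂(5) = 2.3219 bits
- The more "peaked" or concentrated a distribution, the lower its entropy

Entropies:
  H(A) = 1.1139 bits
  H(B) = 2.3219 bits
  H(C) = 1.9505 bits

Ranking: B > C > A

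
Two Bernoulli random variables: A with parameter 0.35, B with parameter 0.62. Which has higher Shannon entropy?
B

For binary distributions, entropy is maximized at p=0.5 and decreases as p moves toward 0 or 1.

H(A) = H(0.35) = 0.9341 bits
H(B) = H(0.62) = 0.9580 bits

Distribution B (p=0.62) is closer to uniform (p=0.5), so it has higher entropy.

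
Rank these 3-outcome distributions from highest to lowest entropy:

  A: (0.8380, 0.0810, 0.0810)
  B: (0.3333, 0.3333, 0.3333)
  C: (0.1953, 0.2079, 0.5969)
B > C > A

Key insight: Entropy is maximized by uniform distributions and minimized by concentrated distributions.

- Uniform distributions have maximum entropy log₂(3) = 1.5850 bits
- The more "peaked" or concentrated a distribution, the lower its entropy

Entropies:
  H(A) = 0.8011 bits
  H(B) = 1.5850 bits
  H(C) = 1.3756 bits

Ranking: B > C > A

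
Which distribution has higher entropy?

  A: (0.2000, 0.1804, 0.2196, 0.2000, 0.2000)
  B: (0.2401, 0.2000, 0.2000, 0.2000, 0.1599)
A

Both distributions are close to uniform, making this a harder comparison.

H(A) = 2.3191 bits
H(B) = 2.3103 bits

The distribution closer to uniform has higher entropy.
Answer: A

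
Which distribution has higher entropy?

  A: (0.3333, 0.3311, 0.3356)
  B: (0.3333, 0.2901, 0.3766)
A

Both distributions are close to uniform, making this a harder comparison.

H(A) = 1.5849 bits
H(B) = 1.5768 bits

The distribution closer to uniform has higher entropy.
Answer: A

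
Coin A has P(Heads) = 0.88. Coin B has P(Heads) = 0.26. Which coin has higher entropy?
B

For binary distributions, entropy is maximized at p=0.5 and decreases as p moves toward 0 or 1.

H(A) = H(0.88) = 0.5294 bits
H(B) = H(0.26) = 0.8267 bits

Distribution B (p=0.26) is closer to uniform (p=0.5), so it has higher entropy.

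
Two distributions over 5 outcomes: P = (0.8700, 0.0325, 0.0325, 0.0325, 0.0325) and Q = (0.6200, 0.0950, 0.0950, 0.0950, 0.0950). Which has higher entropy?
Q

P is highly concentrated on one outcome (87%), making it nearly deterministic. Q spreads its mass more evenly (max 62%). The more spread-out distribution has higher entropy: H(P) ≈ 0.817 bits, H(Q) ≈ 1.718 bits.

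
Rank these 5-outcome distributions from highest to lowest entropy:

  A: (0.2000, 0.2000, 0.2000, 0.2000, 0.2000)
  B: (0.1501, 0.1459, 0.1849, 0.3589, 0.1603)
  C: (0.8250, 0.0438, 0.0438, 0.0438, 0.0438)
A > B > C

Key insight: Entropy is maximized by uniform distributions and minimized by concentrated distributions.

- Uniform distributions have maximum entropy log₂(5) = 2.3219 bits
- The more "peaked" or concentrated a distribution, the lower its entropy

Entropies:
  H(A) = 2.3219 bits
  H(B) = 2.2199 bits
  H(C) = 1.0190 bits

Ranking: A > B > C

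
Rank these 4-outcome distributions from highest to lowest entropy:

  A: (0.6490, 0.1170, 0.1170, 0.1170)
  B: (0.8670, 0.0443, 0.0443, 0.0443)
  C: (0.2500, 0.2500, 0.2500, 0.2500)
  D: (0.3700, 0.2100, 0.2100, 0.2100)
C > D > A > B

Key insight: Entropy is maximized by uniform distributions and minimized by concentrated distributions.

Entropies:
  H(A) = 1.4913 bits
  H(B) = 0.7764 bits
  H(C) = 2.0000 bits
  H(D) = 1.9492 bits

Ranking: C > D > A > B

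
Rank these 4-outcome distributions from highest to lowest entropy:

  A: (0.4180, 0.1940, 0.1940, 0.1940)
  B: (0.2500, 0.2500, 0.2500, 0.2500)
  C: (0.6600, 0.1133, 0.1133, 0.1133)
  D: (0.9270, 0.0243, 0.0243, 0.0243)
B > A > C > D

Key insight: Entropy is maximized by uniform distributions and minimized by concentrated distributions.

Entropies:
  H(A) = 1.9030 bits
  H(B) = 2.0000 bits
  H(C) = 1.4637 bits
  H(D) = 0.4927 bits

Ranking: B > A > C > D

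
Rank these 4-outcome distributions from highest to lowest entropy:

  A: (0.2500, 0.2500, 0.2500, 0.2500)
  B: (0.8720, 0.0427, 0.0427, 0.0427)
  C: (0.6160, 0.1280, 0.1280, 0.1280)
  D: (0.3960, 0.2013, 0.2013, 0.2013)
A > D > C > B

Key insight: Entropy is maximized by uniform distributions and minimized by concentrated distributions.

Entropies:
  H(A) = 2.0000 bits
  H(B) = 0.7548 bits
  H(C) = 1.5694 bits
  H(D) = 1.9259 bits

Ranking: A > D > C > B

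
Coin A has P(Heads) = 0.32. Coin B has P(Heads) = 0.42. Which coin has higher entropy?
B

For binary distributions, entropy is maximized at p=0.5 and decreases as p moves toward 0 or 1.

H(A) = H(0.32) = 0.9044 bits
H(B) = H(0.42) = 0.9815 bits

Distribution B (p=0.42) is closer to uniform (p=0.5), so it has higher entropy.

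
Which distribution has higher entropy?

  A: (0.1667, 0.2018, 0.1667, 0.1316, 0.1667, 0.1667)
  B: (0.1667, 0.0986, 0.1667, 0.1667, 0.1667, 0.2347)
A

Both distributions are close to uniform, making this a harder comparison.

H(A) = 2.5742 bits
H(B) = 2.5437 bits

The distribution closer to uniform has higher entropy.
Answer: A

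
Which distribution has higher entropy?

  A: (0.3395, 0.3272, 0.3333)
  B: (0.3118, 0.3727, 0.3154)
A

Both distributions are close to uniform, making this a harder comparison.

H(A) = 1.5848 bits
H(B) = 1.5800 bits

The distribution closer to uniform has higher entropy.
Answer: A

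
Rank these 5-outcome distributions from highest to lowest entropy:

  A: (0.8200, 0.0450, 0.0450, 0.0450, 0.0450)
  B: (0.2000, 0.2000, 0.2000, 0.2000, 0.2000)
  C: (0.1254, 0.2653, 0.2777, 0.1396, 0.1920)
B > C > A

Key insight: Entropy is maximized by uniform distributions and minimized by concentrated distributions.

- Uniform distributions have maximum entropy log₂(5) = 2.3219 bits
- The more "peaked" or concentrated a distribution, the lower its entropy

Entropies:
  H(A) = 1.0401 bits
  H(B) = 2.3219 bits
  H(C) = 2.2505 bits

Ranking: B > C > A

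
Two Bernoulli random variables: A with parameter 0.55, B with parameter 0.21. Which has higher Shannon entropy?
A

For binary distributions, entropy is maximized at p=0.5 and decreases as p moves toward 0 or 1.

H(A) = H(0.55) = 0.9928 bits
H(B) = H(0.21) = 0.7415 bits

Distribution A (p=0.55) is closer to uniform (p=0.5), so it has higher entropy.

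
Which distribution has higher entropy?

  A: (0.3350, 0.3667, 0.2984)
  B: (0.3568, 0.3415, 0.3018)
B

Both distributions are close to uniform, making this a harder comparison.

H(A) = 1.5799 bits
H(B) = 1.5814 bits

The distribution closer to uniform has higher entropy.
Answer: B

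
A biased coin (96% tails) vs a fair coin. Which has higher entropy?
Fair coin

The fair coin is uniform (p=0.5), maximizing binary entropy at 1 bit. The biased coin has H(0.96) ≈ 0.242 bits — its outcome is more predictable, so its entropy is lower.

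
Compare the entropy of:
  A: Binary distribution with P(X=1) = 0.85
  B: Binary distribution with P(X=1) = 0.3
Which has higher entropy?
B

For binary distributions, entropy is maximized at p=0.5 and decreases as p moves toward 0 or 1.

H(A) = H(0.85) = 0.6098 bits
H(B) = H(0.3) = 0.8813 bits

Distribution B (p=0.3) is closer to uniform (p=0.5), so it has higher entropy.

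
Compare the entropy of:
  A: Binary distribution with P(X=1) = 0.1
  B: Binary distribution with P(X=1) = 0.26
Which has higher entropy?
B

For binary distributions, entropy is maximized at p=0.5 and decreases as p moves toward 0 or 1.

H(A) = H(0.1) = 0.4690 bits
H(B) = H(0.26) = 0.8267 bits

Distribution B (p=0.26) is closer to uniform (p=0.5), so it has higher entropy.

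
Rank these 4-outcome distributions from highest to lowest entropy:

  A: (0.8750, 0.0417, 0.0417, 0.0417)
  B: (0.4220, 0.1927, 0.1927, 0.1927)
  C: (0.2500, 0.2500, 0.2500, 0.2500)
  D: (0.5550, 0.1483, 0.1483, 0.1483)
C > B > D > A

Key insight: Entropy is maximized by uniform distributions and minimized by concentrated distributions.

Entropies:
  H(A) = 0.7417 bits
  H(B) = 1.8985 bits
  H(C) = 2.0000 bits
  H(D) = 1.6966 bits

Ranking: C > B > D > A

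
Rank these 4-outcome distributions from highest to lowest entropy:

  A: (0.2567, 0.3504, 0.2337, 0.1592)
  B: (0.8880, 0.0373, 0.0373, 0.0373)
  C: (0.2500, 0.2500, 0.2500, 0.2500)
C > A > B

Key insight: Entropy is maximized by uniform distributions and minimized by concentrated distributions.

- Uniform distributions have maximum entropy log₂(4) = 2.0000 bits
- The more "peaked" or concentrated a distribution, the lower its entropy

Entropies:
  H(A) = 1.9460 bits
  H(B) = 0.6834 bits
  H(C) = 2.0000 bits

Ranking: C > A > B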